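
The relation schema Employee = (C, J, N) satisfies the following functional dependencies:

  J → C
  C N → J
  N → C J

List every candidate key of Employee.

{N}

Attribute N never appears on the right-hand side of any dependency, so N must belong to every candidate key.
{N}⁺ = {C, J, N}, which is all of the schema, so {N} is the only candidate key.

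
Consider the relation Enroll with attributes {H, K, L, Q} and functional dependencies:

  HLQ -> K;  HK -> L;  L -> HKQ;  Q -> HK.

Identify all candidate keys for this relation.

{L}⁺: L→HKQ adds H, K, Q → {H, K, L, Q}.
{Q}⁺: Q→HK adds H, K; HK→L adds L → {H, K, L, Q}.
{H, K}⁺: HK→L adds L; L→HKQ adds Q → {H, K, L, Q}.
Any other superkey contains one of these as a subset, so there are no further candidate keys.

(L), (Q), (H, K)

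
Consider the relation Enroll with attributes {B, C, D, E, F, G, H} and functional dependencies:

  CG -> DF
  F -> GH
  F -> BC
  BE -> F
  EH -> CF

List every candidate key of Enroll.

BE; EF; EH; CEG

Attribute E never appears on the right-hand side of any dependency, so E must belong to every candidate key.
{E}⁺ = {E}, which is not all of the schema, so we must add further attributes.
{B, E}⁺: BE→F adds F; F→GH adds G, H; F→BC adds C; CG→DF adds D → {B, C, D, E, F, G, H}. Minimal: {E}⁺ = {E}; {B}⁺ = {B} — none reach the full schema.
{E, F}⁺: F→GH adds G, H; F→BC adds B, C; CG→DF adds D → {B, C, D, E, F, G, H}. Minimal: {F}⁺ = {B, C, D, F, G, H}; {E}⁺ = {E} — none reach the full schema.
{E, H}⁺: EH→CF adds C, F; F→GH adds G; F→BC adds B; CG→DF adds D → {B, C, D, E, F, G, H}. Minimal: {H}⁺ = {H}; {E}⁺ = {E} — none reach the full schema.
{C, E, G}⁺: CG→DF adds D, F; F→GH adds H; F→BC adds B → {B, C, D, E, F, G, H}. Minimal: {E, G}⁺ = {E, G}; {C, G}⁺ = {B, C, D, F, G, H}; {C, E}⁺ = {C, E} — none reach the full schema.
Any other superkey contains one of these as a subset, so there are no further candidate keys.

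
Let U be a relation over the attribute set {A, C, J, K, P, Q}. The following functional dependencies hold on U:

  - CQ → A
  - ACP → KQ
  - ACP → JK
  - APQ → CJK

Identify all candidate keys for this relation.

ACP; APQ; CPQ

Attribute P never appears on the right-hand side of any dependency, so P must belong to every candidate key.
{P}⁺ = {P}, which is not all of the schema, so we must add further attributes.
{A, C, P}⁺: ACP→KQ adds K, Q; ACP→JK adds J → {A, C, J, K, P, Q}. Minimal: {C, P}⁺ = {C, P}; {A, P}⁺ = {A, P}; {A, C}⁺ = {A, C} — none reach the full schema.
{A, P, Q}⁺: APQ→CJK adds C, J, K → {A, C, J, K, P, Q}. Minimal: {P, Q}⁺ = {P, Q}; {A, Q}⁺ = {A, Q}; {A, P}⁺ = {A, P} — none reach the full schema.
{C, P, Q}⁺: CQ→A adds A; ACP→KQ adds K; ACP→JK adds J → {A, C, J, K, P, Q}. Minimal: {P, Q}⁺ = {P, Q}; {C, Q}⁺ = {A, C, Q}; {C, P}⁺ = {C, P} — none reach the full schema.
Any other superkey contains one of these as a subset, so there are no further candidate keys.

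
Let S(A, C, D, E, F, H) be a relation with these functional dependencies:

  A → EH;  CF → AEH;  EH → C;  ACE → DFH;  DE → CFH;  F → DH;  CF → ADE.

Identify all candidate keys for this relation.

{A}⁺: A→EH adds E, H; EH→C adds C; ACE→DFH adds D, F → {A, C, D, E, F, H}.
{C, F}⁺: CF→AEH adds A, E, H; ACE→DFH adds D → {A, C, D, E, F, H}. Minimal: {F}⁺ = {D, F, H}; {C}⁺ = {C} — none reach the full schema.
{D, E}⁺: DE→CFH adds C, F, H; CF→ADE adds A → {A, C, D, E, F, H}. Minimal: {E}⁺ = {E}; {D}⁺ = {D} — none reach the full schema.
{E, F}⁺: F→DH adds D, H; EH→C adds C; CF→ADE adds A → {A, C, D, E, F, H}. Minimal: {F}⁺ = {D, F, H}; {E}⁺ = {E} — none reach the full schema.
Any other superkey contains one of these as a subset, so there are no further candidate keys.

A, CF, DE, EF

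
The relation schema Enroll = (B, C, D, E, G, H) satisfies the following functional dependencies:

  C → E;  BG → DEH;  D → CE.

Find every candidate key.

{B, G}⁺: BG→DEH adds D, E, H; D→CE adds C → {B, C, D, E, G, H}.

BG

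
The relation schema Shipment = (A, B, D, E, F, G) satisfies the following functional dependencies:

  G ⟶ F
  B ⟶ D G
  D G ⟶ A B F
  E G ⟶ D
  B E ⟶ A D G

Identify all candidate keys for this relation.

Attribute E never appears on the right-hand side of any dependency, so E must belong to every candidate key.
{E}⁺ = {E}, which is not all of the schema, so we must add further attributes.
{B, E}⁺: B→DG adds D, G; DG→ABF adds A, F → {A, B, D, E, F, G}.
{E, G}⁺: G→F adds F; EG→D adds D; DG→ABF adds A, B → {A, B, D, E, F, G}.
Any other superkey contains one of these as a subset, so there are no further candidate keys.

(B, E); (E, G)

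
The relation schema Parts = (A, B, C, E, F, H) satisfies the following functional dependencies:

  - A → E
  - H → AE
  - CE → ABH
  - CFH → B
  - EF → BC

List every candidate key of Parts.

Attribute F never appears on the right-hand side of any dependency, so F must belong to every candidate key.
{F}⁺ = {F}, which is not all of the schema, so we must add further attributes.
{A, F}⁺: A→E adds E; EF→BC adds B, C; CE→ABH adds H → {A, B, C, E, F, H}.
{E, F}⁺: EF→BC adds B, C; CE→ABH adds A, H → {A, B, C, E, F, H}.
{F, H}⁺: H→AE adds A, E; EF→BC adds B, C → {A, B, C, E, F, H}.

(A, F); (E, F); (F, H)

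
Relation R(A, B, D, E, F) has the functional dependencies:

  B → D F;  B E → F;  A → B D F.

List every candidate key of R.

Attributes A, E never appear on any right-hand side, so every candidate key must contain {A, E}.
{A, E}⁺ = {A, B, D, E, F}, which is all of the schema, so {A, E} is the only candidate key.

{A, E}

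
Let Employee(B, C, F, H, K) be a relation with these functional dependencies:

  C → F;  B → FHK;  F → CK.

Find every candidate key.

{B}

{B}⁺: B→FHK adds F, H, K; F→CK adds C → {B, C, F, H, K}.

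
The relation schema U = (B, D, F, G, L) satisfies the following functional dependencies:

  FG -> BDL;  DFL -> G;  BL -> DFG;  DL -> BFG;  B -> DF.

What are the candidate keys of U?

{B, G}⁺: B→DF adds D, F; FG→BDL adds L → {B, D, F, G, L}. Minimal: {G}⁺ = {G}; {B}⁺ = {B, D, F} — none reach the full schema.
{B, L}⁺: BL→DFG adds D, F, G → {B, D, F, G, L}. Minimal: {L}⁺ = {L}; {B}⁺ = {B, D, F} — none reach the full schema.
{D, L}⁺: DL→BFG adds B, F, G → {B, D, F, G, L}. Minimal: {L}⁺ = {L}; {D}⁺ = {D} — none reach the full schema.
{F, G}⁺: FG→BDL adds B, D, L → {B, D, F, G, L}. Minimal: {G}⁺ = {G}; {F}⁺ = {F} — none reach the full schema.

BG, BL, DL, FG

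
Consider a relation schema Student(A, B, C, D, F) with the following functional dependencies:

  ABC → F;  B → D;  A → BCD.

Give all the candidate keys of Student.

(A)

Attribute A never appears on the right-hand side of any dependency, so A must belong to every candidate key.
{A}⁺ = {A, B, C, D, F}, which is all of the schema, so {A} is the only candidate key.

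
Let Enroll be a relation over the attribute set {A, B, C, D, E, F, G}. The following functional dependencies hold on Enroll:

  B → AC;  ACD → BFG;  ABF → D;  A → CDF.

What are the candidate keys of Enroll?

{A, E}⁺: A→CDF adds C, D, F; ACD→BFG adds B, G → {A, B, C, D, E, F, G}.
{B, E}⁺: B→AC adds A, C; A→CDF adds D, F; ACD→BFG adds G → {A, B, C, D, E, F, G}.
Any other superkey contains one of these as a subset, so there are no further candidate keys.

(A, E); (B, E)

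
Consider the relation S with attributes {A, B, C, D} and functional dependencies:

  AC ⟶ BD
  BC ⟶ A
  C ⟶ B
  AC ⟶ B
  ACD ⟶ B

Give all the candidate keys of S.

C

{C}⁺: C→B adds B; BC→A adds A; AC→BD adds D → {A, B, C, D}.
No other minimal superkey exists.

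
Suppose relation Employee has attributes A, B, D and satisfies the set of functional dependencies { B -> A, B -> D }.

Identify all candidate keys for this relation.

Attribute B never appears on the right-hand side of any dependency, so B must belong to every candidate key.
{B}⁺ = {A, B, D}, which is all of the schema, so {B} is the only candidate key.

B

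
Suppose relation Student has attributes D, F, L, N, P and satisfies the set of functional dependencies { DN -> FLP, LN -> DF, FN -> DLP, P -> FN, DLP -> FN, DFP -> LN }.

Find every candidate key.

{P}⁺: P→FN adds F, N; FN→DLP adds D, L → {D, F, L, N, P}.
{D, N}⁺: DN→FLP adds F, L, P → {D, F, L, N, P}.
{F, N}⁺: FN→DLP adds D, L, P → {D, F, L, N, P}.
{L, N}⁺: LN→DF adds D, F; FN→DLP adds P → {D, F, L, N, P}.

{P}, {D, N}, {F, N}, {L, N}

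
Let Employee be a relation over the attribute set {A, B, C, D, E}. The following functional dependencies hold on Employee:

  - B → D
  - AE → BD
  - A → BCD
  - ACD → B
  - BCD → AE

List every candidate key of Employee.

{A}⁺: A→BCD adds B, C, D; BCD→AE adds E → {A, B, C, D, E}.
{B, C}⁺: B→D adds D; BCD→AE adds A, E → {A, B, C, D, E}. Minimal: {C}⁺ = {C}; {B}⁺ = {B, D} — none reach the full schema.

{A}, {B, C}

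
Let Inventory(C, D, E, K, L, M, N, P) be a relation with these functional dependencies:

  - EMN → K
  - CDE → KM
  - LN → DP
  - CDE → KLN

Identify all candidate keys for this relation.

(C, D, E), (C, E, L, N)

Attributes C, E never appear on any right-hand side, so every candidate key must contain {C, E}.
{C, E}⁺ = {C, E}, which is not all of the schema, so we must add further attributes.
{C, D, E}⁺: CDE→KM adds K, M; CDE→KLN adds L, N; LN→DP adds P → {C, D, E, K, L, M, N, P}. Minimal: {D, E}⁺ = {D, E}; {C, E}⁺ = {C, E}; {C, D}⁺ = {C, D} — none reach the full schema.
{C, E, L, N}⁺: LN→DP adds D, P; CDE→KLN adds K; CDE→KM adds M → {C, D, E, K, L, M, N, P}. Minimal: {E, L, N}⁺ = {D, E, L, N, P}; {C, L, N}⁺ = {C, D, L, N, P}; {C, E, N}⁺ = {C, E, N}; … — none reach the full schema.
Any other superkey contains one of these as a subset, so there are no further candidate keys.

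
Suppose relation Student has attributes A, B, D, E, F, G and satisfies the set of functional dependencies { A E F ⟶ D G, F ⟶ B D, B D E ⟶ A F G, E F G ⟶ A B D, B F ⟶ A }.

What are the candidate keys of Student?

Attribute E never appears on the right-hand side of any dependency, so E must belong to every candidate key.
{E}⁺ = {E}, which is not all of the schema, so we must add further attributes.
{E, F}⁺: F→BD adds B, D; BDE→AFG adds A, G → {A, B, D, E, F, G}. Minimal: {F}⁺ = {A, B, D, F}; {E}⁺ = {E} — none reach the full schema.
{B, D, E}⁺: BDE→AFG adds A, F, G → {A, B, D, E, F, G}. Minimal: {D, E}⁺ = {D, E}; {B, E}⁺ = {B, E}; {B, D}⁺ = {B, D} — none reach the full schema.

EF, BDE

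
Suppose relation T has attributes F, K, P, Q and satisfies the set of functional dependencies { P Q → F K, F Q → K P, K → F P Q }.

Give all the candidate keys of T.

{K}, {F, Q}, {P, Q}

{K}⁺: K→FPQ adds F, P, Q → {F, K, P, Q}.
{F, Q}⁺: FQ→KP adds K, P → {F, K, P, Q}. Minimal: {Q}⁺ = {Q}; {F}⁺ = {F} — none reach the full schema.
{P, Q}⁺: PQ→FK adds F, K → {F, K, P, Q}. Minimal: {Q}⁺ = {Q}; {P}⁺ = {P} — none reach the full schema.
Any other superkey contains one of these as a subset, so there are no further candidate keys.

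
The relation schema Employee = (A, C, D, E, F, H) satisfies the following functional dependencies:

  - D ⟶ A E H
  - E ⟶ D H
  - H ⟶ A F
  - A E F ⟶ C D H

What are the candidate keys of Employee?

{D}⁺: D→AEH adds A, E, H; H→AF adds F; AEF→CDH adds C → {A, C, D, E, F, H}.
{E}⁺: E→DH adds D, H; H→AF adds A, F; AEF→CDH adds C → {A, C, D, E, F, H}.

{D}, {E}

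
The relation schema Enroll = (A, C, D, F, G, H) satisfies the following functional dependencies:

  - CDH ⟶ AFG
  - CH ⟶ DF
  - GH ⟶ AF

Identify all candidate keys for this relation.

{C, H}⁺: CH→DF adds D, F; CDH→AFG adds A, G → {A, C, D, F, G, H}. Minimal: {H}⁺ = {H}; {C}⁺ = {C} — none reach the full schema.

(C, H)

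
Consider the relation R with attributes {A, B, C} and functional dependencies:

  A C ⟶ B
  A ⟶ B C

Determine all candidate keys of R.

Attribute A never appears on the right-hand side of any dependency, so A must belong to every candidate key.
{A}⁺ = {A, B, C}, which is all of the schema, so {A} is the only candidate key.

{A}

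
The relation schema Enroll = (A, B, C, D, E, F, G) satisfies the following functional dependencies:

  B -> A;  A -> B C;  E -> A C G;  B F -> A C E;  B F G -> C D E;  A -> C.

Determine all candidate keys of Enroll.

{A, F}, {B, F}, {E, F}

{A, F}⁺: A→BC adds B, C; BF→ACE adds E; E→ACG adds G; BFG→CDE adds D → {A, B, C, D, E, F, G}. Minimal: {F}⁺ = {F}; {A}⁺ = {A, B, C} — none reach the full schema.
{B, F}⁺: B→A adds A; A→BC adds C; BF→ACE adds E; E→ACG adds G; BFG→CDE adds D → {A, B, C, D, E, F, G}. Minimal: {F}⁺ = {F}; {B}⁺ = {A, B, C} — none reach the full schema.
{E, F}⁺: E→ACG adds A, C, G; A→BC adds B; BFG→CDE adds D → {A, B, C, D, E, F, G}. Minimal: {F}⁺ = {F}; {E}⁺ = {A, B, C, E, G} — none reach the full schema.
Any other superkey contains one of these as a subset, so there are no further candidate keys.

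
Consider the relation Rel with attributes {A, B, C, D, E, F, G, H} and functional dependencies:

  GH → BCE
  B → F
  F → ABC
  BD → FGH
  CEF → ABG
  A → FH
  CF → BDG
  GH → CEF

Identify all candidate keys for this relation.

{A}⁺: A→FH adds F, H; F→ABC adds B, C; CF→BDG adds D, G; GH→CEF adds E → {A, B, C, D, E, F, G, H}.
{B}⁺: B→F adds F; F→ABC adds A, C; A→FH adds H; CF→BDG adds D, G; GH→CEF adds E → {A, B, C, D, E, F, G, H}.
{F}⁺: F→ABC adds A, B, C; A→FH adds H; CF→BDG adds D, G; GH→CEF adds E → {A, B, C, D, E, F, G, H}.
{G, H}⁺: GH→BCE adds B, C, E; B→F adds F; F→ABC adds A; CF→BDG adds D → {A, B, C, D, E, F, G, H}. Minimal: {H}⁺ = {H}; {G}⁺ = {G} — none reach the full schema.
Any other superkey contains one of these as a subset, so there are no further candidate keys.

A, B, F, GH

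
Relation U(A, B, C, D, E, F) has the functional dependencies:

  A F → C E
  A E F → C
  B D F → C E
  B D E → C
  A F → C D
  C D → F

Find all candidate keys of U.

{A, B, F}; {A, B, C, D}; {A, B, D, E}

{A, B, F}⁺: AF→CE adds C, E; AF→CD adds D → {A, B, C, D, E, F}.
{A, B, C, D}⁺: CD→F adds F; AF→CE adds E → {A, B, C, D, E, F}.
{A, B, D, E}⁺: BDE→C adds C; CD→F adds F → {A, B, C, D, E, F}.
Any other superkey contains one of these as a subset, so there are no further candidate keys.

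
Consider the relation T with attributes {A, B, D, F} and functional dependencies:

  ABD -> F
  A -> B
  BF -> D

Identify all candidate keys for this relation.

Attribute A never appears on the right-hand side of any dependency, so A must belong to every candidate key.
{A}⁺ = {A, B}, which is not all of the schema, so we must add further attributes.
{A, D}⁺: A→B adds B; ABD→F adds F → {A, B, D, F}. Minimal: {D}⁺ = {D}; {A}⁺ = {A, B} — none reach the full schema.
{A, F}⁺: A→B adds B; BF→D adds D → {A, B, D, F}. Minimal: {F}⁺ = {F}; {A}⁺ = {A, B} — none reach the full schema.
Any other superkey contains one of these as a subset, so there are no further candidate keys.

{A, D}; {A, F}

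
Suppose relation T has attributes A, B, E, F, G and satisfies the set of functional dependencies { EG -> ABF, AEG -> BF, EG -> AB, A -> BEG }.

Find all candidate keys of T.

(A), (E, G)

{A}⁺: A→BEG adds B, E, G; EG→ABF adds F → {A, B, E, F, G}.
{E, G}⁺: EG→ABF adds A, B, F → {A, B, E, F, G}. Minimal: {G}⁺ = {G}; {E}⁺ = {E} — none reach the full schema.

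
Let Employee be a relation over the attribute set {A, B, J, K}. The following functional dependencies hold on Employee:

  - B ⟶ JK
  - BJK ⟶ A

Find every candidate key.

(B)

Attribute B never appears on the right-hand side of any dependency, so B must belong to every candidate key.
{B}⁺ = {A, B, J, K}, which is all of the schema, so {B} is the only candidate key.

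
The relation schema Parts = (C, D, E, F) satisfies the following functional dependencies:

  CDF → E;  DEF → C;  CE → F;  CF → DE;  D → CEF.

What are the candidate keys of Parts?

{D}, {C, E}, {C, F}

{D}⁺: D→CEF adds C, E, F → {C, D, E, F}.
{C, E}⁺: CE→F adds F; CF→DE adds D → {C, D, E, F}. Minimal: {E}⁺ = {E}; {C}⁺ = {C} — none reach the full schema.
{C, F}⁺: CF→DE adds D, E → {C, D, E, F}. Minimal: {F}⁺ = {F}; {C}⁺ = {C} — none reach the full schema.
Any other superkey contains one of these as a subset, so there are no further candidate keys.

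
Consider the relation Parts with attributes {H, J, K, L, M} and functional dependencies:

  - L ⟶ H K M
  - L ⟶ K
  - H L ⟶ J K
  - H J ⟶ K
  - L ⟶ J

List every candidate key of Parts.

(L)

{L}⁺: L→HKM adds H, K, M; HL→JK adds J → {H, J, K, L, M}.
No other minimal superkey exists.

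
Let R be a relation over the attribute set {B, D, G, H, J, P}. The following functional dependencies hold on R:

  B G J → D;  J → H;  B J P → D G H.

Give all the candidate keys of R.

Attributes B, J, P never appear on any right-hand side, so every candidate key must contain {B, J, P}.
{B, J, P}⁺ = {B, D, G, H, J, P}, which is all of the schema, so {B, J, P} is the only candidate key.

(B, J, P)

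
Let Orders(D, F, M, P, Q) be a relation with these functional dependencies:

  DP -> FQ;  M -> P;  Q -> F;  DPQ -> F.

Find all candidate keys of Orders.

DM

{D, M}⁺: M→P adds P; DP→FQ adds F, Q → {D, F, M, P, Q}.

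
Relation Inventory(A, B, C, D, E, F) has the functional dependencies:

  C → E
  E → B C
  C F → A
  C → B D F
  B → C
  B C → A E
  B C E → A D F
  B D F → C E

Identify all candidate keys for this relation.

{B}, {C}, {E}

{B}⁺: B→C adds C; BC→AE adds A, E; BCE→ADF adds D, F → {A, B, C, D, E, F}.
{C}⁺: C→E adds E; E→BC adds B; C→BDF adds D, F; BC→AE adds A → {A, B, C, D, E, F}.
{E}⁺: E→BC adds B, C; C→BDF adds D, F; BC→AE adds A → {A, B, C, D, E, F}.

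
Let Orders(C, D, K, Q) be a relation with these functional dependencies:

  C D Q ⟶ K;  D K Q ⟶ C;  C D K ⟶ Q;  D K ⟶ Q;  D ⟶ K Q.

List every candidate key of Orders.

Attribute D never appears on the right-hand side of any dependency, so D must belong to every candidate key.
{D}⁺ = {C, D, K, Q}, which is all of the schema, so {D} is the only candidate key.

D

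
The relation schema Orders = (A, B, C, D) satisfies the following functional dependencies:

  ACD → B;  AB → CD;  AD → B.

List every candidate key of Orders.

AB, AD

Attribute A never appears on the right-hand side of any dependency, so A must belong to every candidate key.
{A}⁺ = {A}, which is not all of the schema, so we must add further attributes.
{A, B}⁺: AB→CD adds C, D → {A, B, C, D}.
{A, D}⁺: AD→B adds B; AB→CD adds C → {A, B, C, D}.
Any other superkey contains one of these as a subset, so there are no further candidate keys.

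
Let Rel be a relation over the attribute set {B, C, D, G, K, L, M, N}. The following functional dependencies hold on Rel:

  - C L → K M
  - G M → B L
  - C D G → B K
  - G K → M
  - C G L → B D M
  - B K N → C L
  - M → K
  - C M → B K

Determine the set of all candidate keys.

{G, K, N}, {G, M, N}, {C, D, G, N}, {C, G, L, N}

Attributes G, N never appear on any right-hand side, so every candidate key must contain {G, N}.
{G, N}⁺ = {G, N}, which is not all of the schema, so we must add further attributes.
{G, K, N}⁺: GK→M adds M; GM→BL adds B, L; BKN→CL adds C; CGL→BDM adds D → {B, C, D, G, K, L, M, N}. Minimal: {K, N}⁺ = {K, N}; {G, N}⁺ = {G, N}; {G, K}⁺ = {B, G, K, L, M} — none reach the full schema.
{G, M, N}⁺: GM→BL adds B, L; M→K adds K; BKN→CL adds C; CGL→BDM adds D → {B, C, D, G, K, L, M, N}. Minimal: {M, N}⁺ = {K, M, N}; {G, N}⁺ = {G, N}; {G, M}⁺ = {B, G, K, L, M} — none reach the full schema.
{C, D, G, N}⁺: CDG→BK adds B, K; GK→M adds M; BKN→CL adds L → {B, C, D, G, K, L, M, N}. Minimal: {D, G, N}⁺ = {D, G, N}; {C, G, N}⁺ = {C, G, N}; {C, D, N}⁺ = {C, D, N}; … — none reach the full schema.
{C, G, L, N}⁺: CL→KM adds K, M; GM→BL adds B; CGL→BDM adds D → {B, C, D, G, K, L, M, N}. Minimal: {G, L, N}⁺ = {G, L, N}; {C, L, N}⁺ = {B, C, K, L, M, N}; {C, G, N}⁺ = {C, G, N}; … — none reach the full schema.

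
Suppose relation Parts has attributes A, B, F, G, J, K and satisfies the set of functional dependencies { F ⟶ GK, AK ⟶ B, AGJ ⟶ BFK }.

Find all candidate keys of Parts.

{A, F, J}, {A, G, J}

{A, F, J}⁺: F→GK adds G, K; AK→B adds B → {A, B, F, G, J, K}. Minimal: {F, J}⁺ = {F, G, J, K}; {A, J}⁺ = {A, J}; {A, F}⁺ = {A, B, F, G, K} — none reach the full schema.
{A, G, J}⁺: AGJ→BFK adds B, F, K → {A, B, F, G, J, K}. Minimal: {G, J}⁺ = {G, J}; {A, J}⁺ = {A, J}; {A, G}⁺ = {A, G} — none reach the full schema.
Any other superkey contains one of these as a subset, so there are no further candidate keys.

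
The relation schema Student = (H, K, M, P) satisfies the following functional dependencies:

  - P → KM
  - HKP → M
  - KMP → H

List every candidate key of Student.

P

{P}⁺: P→KM adds K, M; KMP→H adds H → {H, K, M, P}.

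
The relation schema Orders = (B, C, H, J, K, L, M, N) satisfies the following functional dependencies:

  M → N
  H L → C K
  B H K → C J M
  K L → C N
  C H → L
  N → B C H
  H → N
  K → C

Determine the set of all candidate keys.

(H), (M), (N), (K, L)

{H}⁺: H→N adds N; N→BCH adds B, C; CH→L adds L; HL→CK adds K; BHK→CJM adds J, M → {B, C, H, J, K, L, M, N}.
{M}⁺: M→N adds N; N→BCH adds B, C, H; CH→L adds L; HL→CK adds K; BHK→CJM adds J → {B, C, H, J, K, L, M, N}.
{N}⁺: N→BCH adds B, C, H; CH→L adds L; HL→CK adds K; BHK→CJM adds J, M → {B, C, H, J, K, L, M, N}.
{K, L}⁺: KL→CN adds C, N; N→BCH adds B, H; BHK→CJM adds J, M → {B, C, H, J, K, L, M, N}. Minimal: {L}⁺ = {L}; {K}⁺ = {C, K} — none reach the full schema.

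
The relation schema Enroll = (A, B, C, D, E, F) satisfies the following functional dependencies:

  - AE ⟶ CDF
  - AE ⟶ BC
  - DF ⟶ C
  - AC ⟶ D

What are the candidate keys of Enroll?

Attributes A, E never appear on any right-hand side, so every candidate key must contain {A, E}.
{A, E}⁺ = {A, B, C, D, E, F}, which is all of the schema, so {A, E} is the only candidate key.

AE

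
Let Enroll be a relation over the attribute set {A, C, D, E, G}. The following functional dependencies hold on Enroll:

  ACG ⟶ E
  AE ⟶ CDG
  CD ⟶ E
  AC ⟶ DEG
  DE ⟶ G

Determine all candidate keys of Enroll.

Attribute A never appears on the right-hand side of any dependency, so A must belong to every candidate key.
{A}⁺ = {A}, which is not all of the schema, so we must add further attributes.
{A, C}⁺: AC→DEG adds D, E, G → {A, C, D, E, G}.
{A, E}⁺: AE→CDG adds C, D, G → {A, C, D, E, G}.

{A, C}; {A, E}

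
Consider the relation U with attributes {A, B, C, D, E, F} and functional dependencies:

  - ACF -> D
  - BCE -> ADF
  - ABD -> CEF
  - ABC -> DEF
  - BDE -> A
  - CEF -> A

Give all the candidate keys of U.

ABC; ABD; BCE; BDE

Attribute B never appears on the right-hand side of any dependency, so B must belong to every candidate key.
{B}⁺ = {B}, which is not all of the schema, so we must add further attributes.
{A, B, C}⁺: ABC→DEF adds D, E, F → {A, B, C, D, E, F}. Minimal: {B, C}⁺ = {B, C}; {A, C}⁺ = {A, C}; {A, B}⁺ = {A, B} — none reach the full schema.
{A, B, D}⁺: ABD→CEF adds C, E, F → {A, B, C, D, E, F}. Minimal: {B, D}⁺ = {B, D}; {A, D}⁺ = {A, D}; {A, B}⁺ = {A, B} — none reach the full schema.
{B, C, E}⁺: BCE→ADF adds A, D, F → {A, B, C, D, E, F}. Minimal: {C, E}⁺ = {C, E}; {B, E}⁺ = {B, E}; {B, C}⁺ = {B, C} — none reach the full schema.
{B, D, E}⁺: BDE→A adds A; ABD→CEF adds C, F → {A, B, C, D, E, F}. Minimal: {D, E}⁺ = {D, E}; {B, E}⁺ = {B, E}; {B, D}⁺ = {B, D} — none reach the full schema.
Any other superkey contains one of these as a subset, so there are no further candidate keys.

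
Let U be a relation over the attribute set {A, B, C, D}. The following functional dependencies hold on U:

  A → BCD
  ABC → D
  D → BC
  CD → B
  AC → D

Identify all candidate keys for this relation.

A

Attribute A never appears on the right-hand side of any dependency, so A must belong to every candidate key.
{A}⁺ = {A, B, C, D}, which is all of the schema, so {A} is the only candidate key.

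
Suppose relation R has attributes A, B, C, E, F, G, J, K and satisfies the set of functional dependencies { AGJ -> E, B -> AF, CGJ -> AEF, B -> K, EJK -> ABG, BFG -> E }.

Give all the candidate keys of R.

Attributes C, J never appear on any right-hand side, so every candidate key must contain {C, J}.
{C, J}⁺ = {C, J}, which is not all of the schema, so we must add further attributes.
{B, C, E, J}⁺: B→AF adds A, F; B→K adds K; EJK→ABG adds G → {A, B, C, E, F, G, J, K}. Minimal: {C, E, J}⁺ = {C, E, J}; {B, E, J}⁺ = {A, B, E, F, G, J, K}; {B, C, J}⁺ = {A, B, C, F, J, K}; … — none reach the full schema.
{B, C, G, J}⁺: B→AF adds A, F; CGJ→AEF adds E; B→K adds K → {A, B, C, E, F, G, J, K}. Minimal: {C, G, J}⁺ = {A, C, E, F, G, J}; {B, G, J}⁺ = {A, B, E, F, G, J, K}; {B, C, J}⁺ = {A, B, C, F, J, K}; … — none reach the full schema.
{C, E, J, K}⁺: EJK→ABG adds A, B, G; B→AF adds F → {A, B, C, E, F, G, J, K}. Minimal: {E, J, K}⁺ = {A, B, E, F, G, J, K}; {C, J, K}⁺ = {C, J, K}; {C, E, K}⁺ = {C, E, K}; … — none reach the full schema.
{C, G, J, K}⁺: CGJ→AEF adds A, E, F; EJK→ABG adds B → {A, B, C, E, F, G, J, K}. Minimal: {G, J, K}⁺ = {G, J, K}; {C, J, K}⁺ = {C, J, K}; {C, G, K}⁺ = {C, G, K}; … — none reach the full schema.
Any other superkey contains one of these as a subset, so there are no further candidate keys.

(B, C, E, J), (B, C, G, J), (C, E, J, K), (C, G, J, K)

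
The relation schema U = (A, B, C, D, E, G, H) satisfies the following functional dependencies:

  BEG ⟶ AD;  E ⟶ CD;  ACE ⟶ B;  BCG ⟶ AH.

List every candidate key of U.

(A, E, G); (B, E, G)

Attributes E, G never appear on any right-hand side, so every candidate key must contain {E, G}.
{E, G}⁺ = {C, D, E, G}, which is not all of the schema, so we must add further attributes.
{A, E, G}⁺: E→CD adds C, D; ACE→B adds B; BCG→AH adds H → {A, B, C, D, E, G, H}. Minimal: {E, G}⁺ = {C, D, E, G}; {A, G}⁺ = {A, G}; {A, E}⁺ = {A, B, C, D, E} — none reach the full schema.
{B, E, G}⁺: BEG→AD adds A, D; E→CD adds C; BCG→AH adds H → {A, B, C, D, E, G, H}. Minimal: {E, G}⁺ = {C, D, E, G}; {B, G}⁺ = {B, G}; {B, E}⁺ = {B, C, D, E} — none reach the full schema.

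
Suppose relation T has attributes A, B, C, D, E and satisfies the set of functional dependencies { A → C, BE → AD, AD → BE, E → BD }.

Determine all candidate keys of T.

{E}⁺: E→BD adds B, D; BE→AD adds A; A→C adds C → {A, B, C, D, E}.
{A, D}⁺: A→C adds C; AD→BE adds B, E → {A, B, C, D, E}. Minimal: {D}⁺ = {D}; {A}⁺ = {A, C} — none reach the full schema.

{E}, {A, D}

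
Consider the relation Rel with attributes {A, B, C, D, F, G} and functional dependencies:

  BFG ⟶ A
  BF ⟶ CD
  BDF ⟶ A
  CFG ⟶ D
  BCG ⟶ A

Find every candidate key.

Attributes B, F, G never appear on any right-hand side, so every candidate key must contain {B, F, G}.
{B, F, G}⁺ = {A, B, C, D, F, G}, which is all of the schema, so {B, F, G} is the only candidate key.

{B, F, G}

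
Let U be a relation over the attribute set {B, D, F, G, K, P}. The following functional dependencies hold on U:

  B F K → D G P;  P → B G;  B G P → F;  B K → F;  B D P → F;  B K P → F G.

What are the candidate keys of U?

Attribute K never appears on the right-hand side of any dependency, so K must belong to every candidate key.
{K}⁺ = {K}, which is not all of the schema, so we must add further attributes.
{B, K}⁺: BK→F adds F; BFK→DGP adds D, G, P → {B, D, F, G, K, P}. Minimal: {K}⁺ = {K}; {B}⁺ = {B} — none reach the full schema.
{K, P}⁺: P→BG adds B, G; BGP→F adds F; BFK→DGP adds D → {B, D, F, G, K, P}. Minimal: {P}⁺ = {B, F, G, P}; {K}⁺ = {K} — none reach the full schema.

{B, K}, {K, P}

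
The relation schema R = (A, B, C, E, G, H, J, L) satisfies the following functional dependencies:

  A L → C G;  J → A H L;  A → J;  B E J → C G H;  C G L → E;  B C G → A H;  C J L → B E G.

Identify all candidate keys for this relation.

{A}⁺: A→J adds J; J→AHL adds H, L; AL→CG adds C, G; CGL→E adds E; CJL→BEG adds B → {A, B, C, E, G, H, J, L}.
{J}⁺: J→AHL adds A, H, L; AL→CG adds C, G; CGL→E adds E; CJL→BEG adds B → {A, B, C, E, G, H, J, L}.
{B, C, G}⁺: BCG→AH adds A, H; A→J adds J; J→AHL adds L; CGL→E adds E → {A, B, C, E, G, H, J, L}. Minimal: {C, G}⁺ = {C, G}; {B, G}⁺ = {B, G}; {B, C}⁺ = {B, C} — none reach the full schema.

{A}, {J}, {B, C, G}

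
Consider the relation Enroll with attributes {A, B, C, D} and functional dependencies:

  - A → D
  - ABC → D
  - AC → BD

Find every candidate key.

Attributes A, C never appear on any right-hand side, so every candidate key must contain {A, C}.
{A, C}⁺ = {A, B, C, D}, which is all of the schema, so {A, C} is the only candidate key.

{A, C}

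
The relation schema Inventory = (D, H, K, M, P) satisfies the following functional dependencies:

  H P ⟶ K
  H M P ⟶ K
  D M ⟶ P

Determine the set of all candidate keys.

(D, H, M)

Attributes D, H, M never appear on any right-hand side, so every candidate key must contain {D, H, M}.
{D, H, M}⁺ = {D, H, K, M, P}, which is all of the schema, so {D, H, M} is the only candidate key.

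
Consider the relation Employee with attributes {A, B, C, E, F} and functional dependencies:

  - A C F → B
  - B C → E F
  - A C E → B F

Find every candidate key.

{A, B, C}⁺: BC→EF adds E, F → {A, B, C, E, F}. Minimal: {B, C}⁺ = {B, C, E, F}; {A, C}⁺ = {A, C}; {A, B}⁺ = {A, B} — none reach the full schema.
{A, C, E}⁺: ACE→BF adds B, F → {A, B, C, E, F}. Minimal: {C, E}⁺ = {C, E}; {A, E}⁺ = {A, E}; {A, C}⁺ = {A, C} — none reach the full schema.
{A, C, F}⁺: ACF→B adds B; BC→EF adds E → {A, B, C, E, F}. Minimal: {C, F}⁺ = {C, F}; {A, F}⁺ = {A, F}; {A, C}⁺ = {A, C} — none reach the full schema.
Any other superkey contains one of these as a subset, so there are no further candidate keys.

(A, B, C), (A, C, E), (A, C, F)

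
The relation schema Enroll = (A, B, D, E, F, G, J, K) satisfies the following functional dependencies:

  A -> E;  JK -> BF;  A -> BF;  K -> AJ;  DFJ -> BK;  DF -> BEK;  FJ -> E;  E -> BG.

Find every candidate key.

Attribute D never appears on the right-hand side of any dependency, so D must belong to every candidate key.
{D}⁺ = {D}, which is not all of the schema, so we must add further attributes.
{A, D}⁺: A→E adds E; A→BF adds B, F; DF→BEK adds K; E→BG adds G; K→AJ adds J → {A, B, D, E, F, G, J, K}. Minimal: {D}⁺ = {D}; {A}⁺ = {A, B, E, F, G} — none reach the full schema.
{D, F}⁺: DF→BEK adds B, E, K; E→BG adds G; K→AJ adds A, J → {A, B, D, E, F, G, J, K}. Minimal: {F}⁺ = {F}; {D}⁺ = {D} — none reach the full schema.
{D, K}⁺: K→AJ adds A, J; A→E adds E; JK→BF adds B, F; E→BG adds G → {A, B, D, E, F, G, J, K}. Minimal: {K}⁺ = {A, B, E, F, G, J, K}; {D}⁺ = {D} — none reach the full schema.
Any other superkey contains one of these as a subset, so there are no further candidate keys.

{A, D}; {D, F}; {D, K}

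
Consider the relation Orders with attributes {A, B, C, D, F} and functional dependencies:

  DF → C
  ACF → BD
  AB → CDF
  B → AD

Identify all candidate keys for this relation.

{B}, {A, C, F}, {A, D, F}

{B}⁺: B→AD adds A, D; AB→CDF adds C, F → {A, B, C, D, F}.
{A, C, F}⁺: ACF→BD adds B, D → {A, B, C, D, F}.
{A, D, F}⁺: DF→C adds C; ACF→BD adds B → {A, B, C, D, F}.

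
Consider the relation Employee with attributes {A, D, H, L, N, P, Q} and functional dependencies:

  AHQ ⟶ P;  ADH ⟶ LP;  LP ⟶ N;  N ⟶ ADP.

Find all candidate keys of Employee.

Attributes H, Q never appear on any right-hand side, so every candidate key must contain {H, Q}.
{H, Q}⁺ = {H, Q}, which is not all of the schema, so we must add further attributes.
{H, N, Q}⁺: N→ADP adds A, D, P; ADH→LP adds L → {A, D, H, L, N, P, Q}.
{A, D, H, Q}⁺: AHQ→P adds P; ADH→LP adds L; LP→N adds N → {A, D, H, L, N, P, Q}.
{A, H, L, Q}⁺: AHQ→P adds P; LP→N adds N; N→ADP adds D → {A, D, H, L, N, P, Q}.
{H, L, P, Q}⁺: LP→N adds N; N→ADP adds A, D → {A, D, H, L, N, P, Q}.
Any other superkey contains one of these as a subset, so there are no further candidate keys.

{H, N, Q}, {A, D, H, Q}, {A, H, L, Q}, {H, L, P, Q}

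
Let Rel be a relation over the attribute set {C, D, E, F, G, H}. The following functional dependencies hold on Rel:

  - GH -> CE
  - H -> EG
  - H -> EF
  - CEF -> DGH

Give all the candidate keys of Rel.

(H), (C, E, F)

{H}⁺: H→EG adds E, G; H→EF adds F; GH→CE adds C; CEF→DGH adds D → {C, D, E, F, G, H}.
{C, E, F}⁺: CEF→DGH adds D, G, H → {C, D, E, F, G, H}.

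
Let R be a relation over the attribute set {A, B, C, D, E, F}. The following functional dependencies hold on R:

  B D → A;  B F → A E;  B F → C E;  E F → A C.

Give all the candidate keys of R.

BDF

Attributes B, D, F never appear on any right-hand side, so every candidate key must contain {B, D, F}.
{B, D, F}⁺ = {A, B, C, D, E, F}, which is all of the schema, so {B, D, F} is the only candidate key.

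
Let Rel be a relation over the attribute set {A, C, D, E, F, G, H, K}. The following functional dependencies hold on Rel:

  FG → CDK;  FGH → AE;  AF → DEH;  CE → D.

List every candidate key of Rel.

Attributes F, G never appear on any right-hand side, so every candidate key must contain {F, G}.
{F, G}⁺ = {C, D, F, G, K}, which is not all of the schema, so we must add further attributes.
{A, F, G}⁺: FG→CDK adds C, D, K; AF→DEH adds E, H → {A, C, D, E, F, G, H, K}.
{F, G, H}⁺: FG→CDK adds C, D, K; FGH→AE adds A, E → {A, C, D, E, F, G, H, K}.

(A, F, G), (F, G, H)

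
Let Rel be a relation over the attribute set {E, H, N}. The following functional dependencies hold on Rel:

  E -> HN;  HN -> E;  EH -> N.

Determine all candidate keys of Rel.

E, HN

{E}⁺: E→HN adds H, N → {E, H, N}.
{H, N}⁺: HN→E adds E → {E, H, N}. Minimal: {N}⁺ = {N}; {H}⁺ = {H} — none reach the full schema.
Any other superkey contains one of these as a subset, so there are no further candidate keys.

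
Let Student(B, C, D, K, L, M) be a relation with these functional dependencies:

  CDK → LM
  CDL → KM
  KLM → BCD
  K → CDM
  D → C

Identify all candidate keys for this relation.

{K}; {D, L}

{K}⁺: K→CDM adds C, D, M; CDK→LM adds L; KLM→BCD adds B → {B, C, D, K, L, M}.
{D, L}⁺: D→C adds C; CDL→KM adds K, M; KLM→BCD adds B → {B, C, D, K, L, M}. Minimal: {L}⁺ = {L}; {D}⁺ = {C, D} — none reach the full schema.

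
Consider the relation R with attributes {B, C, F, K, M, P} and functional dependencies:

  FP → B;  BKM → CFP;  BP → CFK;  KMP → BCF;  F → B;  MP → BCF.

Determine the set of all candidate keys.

Attribute M never appears on the right-hand side of any dependency, so M must belong to every candidate key.
{M}⁺ = {M}, which is not all of the schema, so we must add further attributes.
{M, P}⁺: MP→BCF adds B, C, F; BP→CFK adds K → {B, C, F, K, M, P}.
{B, K, M}⁺: BKM→CFP adds C, F, P → {B, C, F, K, M, P}.
{F, K, M}⁺: F→B adds B; BKM→CFP adds C, P → {B, C, F, K, M, P}.
Any other superkey contains one of these as a subset, so there are no further candidate keys.

{M, P}, {B, K, M}, {F, K, M}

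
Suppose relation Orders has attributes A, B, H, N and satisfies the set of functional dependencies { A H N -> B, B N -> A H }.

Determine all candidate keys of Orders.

{B, N}, {A, H, N}

Attribute N never appears on the right-hand side of any dependency, so N must belong to every candidate key.
{N}⁺ = {N}, which is not all of the schema, so we must add further attributes.
{B, N}⁺: BN→AH adds A, H → {A, B, H, N}. Minimal: {N}⁺ = {N}; {B}⁺ = {B} — none reach the full schema.
{A, H, N}⁺: AHN→B adds B → {A, B, H, N}. Minimal: {H, N}⁺ = {H, N}; {A, N}⁺ = {A, N}; {A, H}⁺ = {A, H} — none reach the full schema.
Any other superkey contains one of these as a subset, so there are no further candidate keys.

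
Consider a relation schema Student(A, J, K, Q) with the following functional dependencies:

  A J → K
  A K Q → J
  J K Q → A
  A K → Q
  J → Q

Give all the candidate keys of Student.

{A, J}, {A, K}, {J, K}

{A, J}⁺: AJ→K adds K; AK→Q adds Q → {A, J, K, Q}. Minimal: {J}⁺ = {J, Q}; {A}⁺ = {A} — none reach the full schema.
{A, K}⁺: AK→Q adds Q; AKQ→J adds J → {A, J, K, Q}. Minimal: {K}⁺ = {K}; {A}⁺ = {A} — none reach the full schema.
{J, K}⁺: J→Q adds Q; JKQ→A adds A → {A, J, K, Q}. Minimal: {K}⁺ = {K}; {J}⁺ = {J, Q} — none reach the full schema.
Any other superkey contains one of these as a subset, so there are no further candidate keys.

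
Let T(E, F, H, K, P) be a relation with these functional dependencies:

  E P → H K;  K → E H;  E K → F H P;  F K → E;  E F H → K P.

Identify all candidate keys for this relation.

{K}⁺: K→EH adds E, H; EK→FHP adds F, P → {E, F, H, K, P}.
{E, P}⁺: EP→HK adds H, K; EK→FHP adds F → {E, F, H, K, P}.
{E, F, H}⁺: EFH→KP adds K, P → {E, F, H, K, P}.

{K}, {E, P}, {E, F, H}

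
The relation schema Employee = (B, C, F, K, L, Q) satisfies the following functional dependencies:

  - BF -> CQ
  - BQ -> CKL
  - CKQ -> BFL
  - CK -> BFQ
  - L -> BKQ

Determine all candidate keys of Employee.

{L}⁺: L→BKQ adds B, K, Q; BQ→CKL adds C; CKQ→BFL adds F → {B, C, F, K, L, Q}.
{B, F}⁺: BF→CQ adds C, Q; BQ→CKL adds K, L → {B, C, F, K, L, Q}. Minimal: {F}⁺ = {F}; {B}⁺ = {B} — none reach the full schema.
{B, Q}⁺: BQ→CKL adds C, K, L; CKQ→BFL adds F → {B, C, F, K, L, Q}. Minimal: {Q}⁺ = {Q}; {B}⁺ = {B} — none reach the full schema.
{C, K}⁺: CK→BFQ adds B, F, Q; BQ→CKL adds L → {B, C, F, K, L, Q}. Minimal: {K}⁺ = {K}; {C}⁺ = {C} — none reach the full schema.

{L}, {B, F}, {B, Q}, {C, K}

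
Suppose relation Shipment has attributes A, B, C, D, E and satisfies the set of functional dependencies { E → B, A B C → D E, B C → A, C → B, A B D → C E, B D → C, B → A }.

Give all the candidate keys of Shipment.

{C}⁺: C→B adds B; B→A adds A; ABC→DE adds D, E → {A, B, C, D, E}.
{B, D}⁺: BD→C adds C; B→A adds A; ABC→DE adds E → {A, B, C, D, E}. Minimal: {D}⁺ = {D}; {B}⁺ = {A, B} — none reach the full schema.
{D, E}⁺: E→B adds B; BD→C adds C; B→A adds A → {A, B, C, D, E}. Minimal: {E}⁺ = {A, B, E}; {D}⁺ = {D} — none reach the full schema.

{C}, {B, D}, {D, E}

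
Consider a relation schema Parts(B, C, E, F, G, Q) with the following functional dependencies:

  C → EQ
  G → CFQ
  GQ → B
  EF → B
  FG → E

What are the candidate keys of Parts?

Attribute G never appears on the right-hand side of any dependency, so G must belong to every candidate key.
{G}⁺ = {B, C, E, F, G, Q}, which is all of the schema, so {G} is the only candidate key.

{G}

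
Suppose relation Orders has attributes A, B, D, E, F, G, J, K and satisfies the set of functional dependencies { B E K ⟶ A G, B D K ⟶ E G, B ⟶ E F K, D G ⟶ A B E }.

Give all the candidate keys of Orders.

{B, D, J}⁺: B→EFK adds E, F, K; BEK→AG adds A, G → {A, B, D, E, F, G, J, K}. Minimal: {D, J}⁺ = {D, J}; {B, J}⁺ = {A, B, E, F, G, J, K}; {B, D}⁺ = {A, B, D, E, F, G, K} — none reach the full schema.
{D, G, J}⁺: DG→ABE adds A, B, E; B→EFK adds F, K → {A, B, D, E, F, G, J, K}. Minimal: {G, J}⁺ = {G, J}; {D, J}⁺ = {D, J}; {D, G}⁺ = {A, B, D, E, F, G, K} — none reach the full schema.
Any other superkey contains one of these as a subset, so there are no further candidate keys.

(B, D, J), (D, G, J)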